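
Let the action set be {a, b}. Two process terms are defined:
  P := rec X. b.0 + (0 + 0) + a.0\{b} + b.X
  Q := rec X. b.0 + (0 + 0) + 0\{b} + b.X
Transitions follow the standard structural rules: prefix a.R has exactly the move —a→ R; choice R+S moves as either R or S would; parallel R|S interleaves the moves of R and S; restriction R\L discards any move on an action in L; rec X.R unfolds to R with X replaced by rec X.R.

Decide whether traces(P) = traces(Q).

P's transition system — 3 states:
  u0 = rec X. b.0 + (0 + 0) + a.0\{b} + b.X → =a=> u1, =b=> u0, =b=> u2
  u1 = 0\{b} → stopped
  u2 = 0 → stopped
Q's transition system — 2 states:
  v0 = rec X. b.0 + (0 + 0) + 0\{b} + b.X → =b=> v0, =b=> v1
  v1 = 0 → stopped
Executing a from P (initial set {u0}):
  after a @ step 1: {u1}
  — P admits the full trace.
Executing a from Q (initial set {v0}):
  after a @ step 1: ∅  — Q cannot continue

trace-distinct — witness ⟨a⟩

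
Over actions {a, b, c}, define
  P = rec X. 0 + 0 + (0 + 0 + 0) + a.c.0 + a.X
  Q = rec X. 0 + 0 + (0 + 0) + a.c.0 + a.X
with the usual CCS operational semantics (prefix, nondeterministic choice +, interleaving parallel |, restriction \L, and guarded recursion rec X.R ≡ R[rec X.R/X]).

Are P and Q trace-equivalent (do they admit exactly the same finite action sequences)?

LTS(P): 3 reachable states
  m0 = rec X. 0 + 0 + (0 + 0 + 0) + a.c.0 + a.X ⊢ ··a··> m0, ··a··> m1
  m1 = c.0 ⊢ ··c··> m2
  m2 = 0 ⊢ ∅
LTS(Q): 3 reachable states
  n0 = rec X. 0 + 0 + (0 + 0) + a.c.0 + a.X ⊢ ··a··> n0, ··a··> n1
  n1 = c.0 ⊢ ··c··> n2
  n2 = 0 ⊢ ∅
Coarsest stable partition (strong bisimilarity classes):
  B0 = {m0, n0}
  B1 = {m1, n1}
  B2 = {m2, n2}
m0 ∈ B0, n0 ∈ B0 → same block
Bisimilar ⇒ trace-equivalent.

traces(P) = traces(Q)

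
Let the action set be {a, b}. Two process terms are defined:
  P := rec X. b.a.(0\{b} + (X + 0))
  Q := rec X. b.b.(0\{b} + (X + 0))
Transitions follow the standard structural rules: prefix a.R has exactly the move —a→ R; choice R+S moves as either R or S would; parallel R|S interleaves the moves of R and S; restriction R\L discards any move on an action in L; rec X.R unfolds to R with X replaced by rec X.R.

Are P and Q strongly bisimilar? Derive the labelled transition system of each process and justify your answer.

not bisimilar

LTS(P): 3 reachable states
  s0 = rec X. b.a.(0\{b} + (X + 0)) has moves —b→ s1
  s1 = a.(0\{b} + ((rec X. b.a.(0\{b} + (X + 0))) + 0)) has moves —a→ s2
  s2 = 0\{b} + ((rec X. b.a.(0\{b} + (X + 0))) + 0) has moves —b→ s1
LTS(Q): 3 reachable states
  t0 = rec X. b.b.(0\{b} + (X + 0)) has moves —b→ t1
  t1 = b.(0\{b} + ((rec X. b.b.(0\{b} + (X + 0))) + 0)) has moves —b→ t2
  t2 = 0\{b} + ((rec X. b.b.(0\{b} + (X + 0))) + 0) has moves —b→ t1
Bisimilarity quotient blocks:
  B0 = {s0, s2}
  B1 = {s1}
  B2 = {t0, t1, t2}
s0 ∈ B0, t0 ∈ B2 → different blocks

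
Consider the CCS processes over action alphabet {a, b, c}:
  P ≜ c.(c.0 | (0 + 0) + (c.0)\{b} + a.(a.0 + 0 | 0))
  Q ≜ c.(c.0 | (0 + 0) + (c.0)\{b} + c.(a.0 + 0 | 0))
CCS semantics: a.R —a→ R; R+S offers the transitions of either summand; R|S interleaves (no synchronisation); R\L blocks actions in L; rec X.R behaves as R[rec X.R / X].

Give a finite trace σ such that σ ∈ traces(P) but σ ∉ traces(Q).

Reachable graph of P (6 states):
  u0 = c.(c.0 | (0 + 0) + (c.0)\{b} + a.(a.0 + 0 | 0)) has moves --c--▸ u1
  u1 = c.0 | (0 + 0) + (c.0)\{b} + a.(a.0 + 0 | 0) has moves --a--▸ u2, --c--▸ u3, --c--▸ u4
  u2 = a.0 + 0 | 0 has moves --a--▸ u5
  u3 = 0 | (0 + 0) has moves (no moves)
  u4 = 0\{b} has moves (no moves)
  u5 = 0 has moves (no moves)
Reachable graph of Q (6 states):
  v0 = c.(c.0 | (0 + 0) + (c.0)\{b} + c.(a.0 + 0 | 0)) has moves --c--▸ v1
  v1 = c.0 | (0 + 0) + (c.0)\{b} + c.(a.0 + 0 | 0) has moves --c--▸ v2, --c--▸ v3, --c--▸ v4
  v2 = 0 | (0 + 0) has moves (no moves)
  v3 = 0\{b} has moves (no moves)
  v4 = a.0 + 0 | 0 has moves --a--▸ v5
  v5 = 0 has moves (no moves)
Executing ca from P (initial set {u0}):
  after c @ step 1: {u1}
  after a @ step 2: {u2}
  — P admits the full trace.
Executing ca from Q (initial set {v0}):
  after c @ step 1: {v1}
  after a @ step 2: no successor for Q

ca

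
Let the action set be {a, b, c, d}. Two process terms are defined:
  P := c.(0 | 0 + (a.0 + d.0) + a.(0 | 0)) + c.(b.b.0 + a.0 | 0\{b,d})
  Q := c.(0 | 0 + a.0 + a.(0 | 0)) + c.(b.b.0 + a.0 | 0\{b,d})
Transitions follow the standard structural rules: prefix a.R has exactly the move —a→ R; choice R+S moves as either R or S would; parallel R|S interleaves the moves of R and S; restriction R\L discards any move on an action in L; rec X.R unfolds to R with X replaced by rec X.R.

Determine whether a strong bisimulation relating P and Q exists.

P's transition system — 7 states:
  m0 = c.(0 | 0 + (a.0 + d.0) + a.(0 | 0)) + c.(b.b.0 + a.0 | 0\{b,d}) | -c-> m1, -c-> m2
  m1 = 0 | 0 + (a.0 + d.0) + a.(0 | 0) | -a-> m3, -a-> m4, -d-> m3
  m2 = b.b.0 + a.0 | 0\{b,d} | -a-> m5, -b-> m6
  m3 = 0 | ∅
  m4 = 0 | 0 | ∅
  m5 = 0 | 0\{b,d} | ∅
  m6 = b.0 | -b-> m3
Q's transition system — 7 states:
  n0 = c.(0 | 0 + a.0 + a.(0 | 0)) + c.(b.b.0 + a.0 | 0\{b,d}) | -c-> n1, -c-> n2
  n1 = 0 | 0 + a.0 + a.(0 | 0) | -a-> n3, -a-> n4
  n2 = b.b.0 + a.0 | 0\{b,d} | -a-> n5, -b-> n6
  n3 = 0 | ∅
  n4 = 0 | 0 | ∅
  n5 = 0 | 0\{b,d} | ∅
  n6 = b.0 | -b-> n3
Coarsest stable partition (strong bisimilarity classes):
  B0 = {m0}
  B1 = {m1}
  B2 = {m3, m4, m5, n3, n4, n5}
  B3 = {m2, n2}
  B4 = {m6, n6}
  B5 = {n0}
  B6 = {n1}
m0 ∈ B0, n0 ∈ B5 → different blocks

not bisimilar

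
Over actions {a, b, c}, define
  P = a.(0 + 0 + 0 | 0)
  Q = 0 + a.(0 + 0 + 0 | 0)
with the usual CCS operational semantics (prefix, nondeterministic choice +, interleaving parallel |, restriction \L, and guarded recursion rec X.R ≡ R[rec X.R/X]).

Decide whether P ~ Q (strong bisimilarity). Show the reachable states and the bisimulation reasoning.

YES

LTS(P): 2 reachable states
  u0 = a.(0 + 0 + 0 | 0) has moves -a-> u1
  u1 = 0 + 0 + 0 | 0 has moves ∅
LTS(Q): 2 reachable states
  v0 = 0 + a.(0 + 0 + 0 | 0) has moves -a-> v1
  v1 = 0 + 0 + 0 | 0 has moves ∅
Coarsest stable partition (strong bisimilarity classes):
  B0 = {u0, v0}
  B1 = {u1, v1}
u0 ∈ B0, v0 ∈ B0 → same block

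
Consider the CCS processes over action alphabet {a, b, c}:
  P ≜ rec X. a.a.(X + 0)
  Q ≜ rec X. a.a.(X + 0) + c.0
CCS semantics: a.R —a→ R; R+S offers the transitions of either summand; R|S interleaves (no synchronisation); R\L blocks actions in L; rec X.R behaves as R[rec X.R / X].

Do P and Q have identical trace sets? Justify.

LTS(P): 3 reachable states
  u0 = rec X. a.a.(X + 0) has moves -a-> u1
  u1 = a.((rec X. a.a.(X + 0)) + 0) has moves -a-> u2
  u2 = (rec X. a.a.(X + 0)) + 0 has moves -a-> u1
LTS(Q): 4 reachable states
  v0 = rec X. a.a.(X + 0) + c.0 has moves -a-> v1, -c-> v2
  v1 = a.((rec X. a.a.(X + 0) + c.0) + 0) has moves -a-> v3
  v2 = 0 has moves ·
  v3 = (rec X. a.a.(X + 0) + c.0) + 0 has moves -a-> v1, -c-> v2
Executing c from Q (initial set {v0}):
  after c @ step 1: {v2}
  Q completes σ.
Executing c from P (initial set {u0}):
  after c @ step 1: ∅ (P stuck)

trace-distinct — witness ⟨c⟩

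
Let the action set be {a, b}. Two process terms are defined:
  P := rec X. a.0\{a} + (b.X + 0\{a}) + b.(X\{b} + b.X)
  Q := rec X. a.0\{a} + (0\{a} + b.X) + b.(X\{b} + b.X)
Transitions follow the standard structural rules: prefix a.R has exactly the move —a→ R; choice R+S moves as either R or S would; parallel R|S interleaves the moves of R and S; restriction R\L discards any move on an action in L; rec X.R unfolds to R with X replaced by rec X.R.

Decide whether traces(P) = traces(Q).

LTS(P): 4 reachable states
  m0 = rec X. a.0\{a} + (b.X + 0\{a}) + b.(X\{b} + b.X) | -a-> m1, -b-> m0, -b-> m2
  m1 = 0\{a} | (no moves)
  m2 = (rec X. a.0\{a} + (b.X + 0\{a}) + b.(X\{b} + b.X))\{b} + b.(rec X. a.0\{a} + (b.X + 0\{a}) + b.(X\{b} + b.X)) | -a-> m3, -b-> m0
  m3 = 0\{a}\{b} | (no moves)
LTS(Q): 4 reachable states
  n0 = rec X. a.0\{a} + (0\{a} + b.X) + b.(X\{b} + b.X) | -a-> n1, -b-> n0, -b-> n2
  n1 = 0\{a} | (no moves)
  n2 = (rec X. a.0\{a} + (0\{a} + b.X) + b.(X\{b} + b.X))\{b} + b.(rec X. a.0\{a} + (0\{a} + b.X) + b.(X\{b} + b.X)) | -a-> n3, -b-> n0
  n3 = 0\{a}\{b} | (no moves)
Partition-refinement fixed point:
  B0 = {m0, m2, n0, n2}
  B1 = {m1, m3, n1, n3}
m0 ∈ B0, n0 ∈ B0 → same block
Bisimilar ⇒ trace-equivalent.

YES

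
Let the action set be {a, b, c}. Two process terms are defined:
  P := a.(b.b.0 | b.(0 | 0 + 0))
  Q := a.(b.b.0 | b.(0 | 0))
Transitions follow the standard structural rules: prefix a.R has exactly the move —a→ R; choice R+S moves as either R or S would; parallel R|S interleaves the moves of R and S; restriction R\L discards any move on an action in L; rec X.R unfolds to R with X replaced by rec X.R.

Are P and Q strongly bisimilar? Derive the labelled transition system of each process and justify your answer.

bisimilar

LTS(P): 7 reachable states
  m0 = a.(b.b.0 | b.(0 | 0 + 0)) ⊢ --a--▸ m1
  m1 = b.b.0 | b.(0 | 0 + 0) ⊢ --b--▸ m2, --b--▸ m3
  m2 = b.0 | b.(0 | 0 + 0) ⊢ --b--▸ m4, --b--▸ m5
  m3 = b.b.0 | (0 | 0 + 0) ⊢ --b--▸ m5
  m4 = 0 | b.(0 | 0 + 0) ⊢ --b--▸ m6
  m5 = b.0 | (0 | 0 + 0) ⊢ --b--▸ m6
  m6 = 0 | (0 | 0 + 0) ⊢ (no moves)
LTS(Q): 7 reachable states
  n0 = a.(b.b.0 | b.(0 | 0)) ⊢ --a--▸ n1
  n1 = b.b.0 | b.(0 | 0) ⊢ --b--▸ n2, --b--▸ n3
  n2 = b.0 | b.(0 | 0) ⊢ --b--▸ n4, --b--▸ n5
  n3 = b.b.0 | (0 | 0) ⊢ --b--▸ n5
  n4 = 0 | b.(0 | 0) ⊢ --b--▸ n6
  n5 = b.0 | (0 | 0) ⊢ --b--▸ n6
  n6 = 0 | (0 | 0) ⊢ (no moves)
Coarsest stable partition (strong bisimilarity classes):
  B0 = {m0, n0}
  B1 = {m1, n1}
  B2 = {m2, m3, n2, n3}
  B3 = {m4, m5, n4, n5}
  B4 = {m6, n6}
m0 ∈ B0, n0 ∈ B0 → same block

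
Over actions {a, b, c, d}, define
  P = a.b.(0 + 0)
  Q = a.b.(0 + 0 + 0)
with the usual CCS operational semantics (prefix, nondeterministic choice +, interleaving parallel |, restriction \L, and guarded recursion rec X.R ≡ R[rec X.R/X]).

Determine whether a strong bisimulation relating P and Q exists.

Reachable graph of P (3 states):
  m0 = a.b.(0 + 0) | —a→ m1
  m1 = b.(0 + 0) | —b→ m2
  m2 = 0 + 0 | (no moves)
Reachable graph of Q (3 states):
  n0 = a.b.(0 + 0 + 0) | —a→ n1
  n1 = b.(0 + 0 + 0) | —b→ n2
  n2 = 0 + 0 + 0 | (no moves)
Coarsest stable partition (strong bisimilarity classes):
  B0 = {m0, n0}
  B1 = {m1, n1}
  B2 = {m2, n2}
m0 ∈ B0, n0 ∈ B0 → same block

bisimilar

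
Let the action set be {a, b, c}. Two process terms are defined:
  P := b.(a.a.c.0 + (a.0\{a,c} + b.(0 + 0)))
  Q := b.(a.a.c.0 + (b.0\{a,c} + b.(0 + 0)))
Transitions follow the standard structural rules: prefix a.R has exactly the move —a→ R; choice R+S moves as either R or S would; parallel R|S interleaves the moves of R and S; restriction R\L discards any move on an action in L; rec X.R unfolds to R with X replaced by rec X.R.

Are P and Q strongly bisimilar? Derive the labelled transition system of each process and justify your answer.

LTS(P): 7 reachable states
  m0 = b.(a.a.c.0 + (a.0\{a,c} + b.(0 + 0))) :: ··b··> m1
  m1 = a.a.c.0 + (a.0\{a,c} + b.(0 + 0)) :: ··a··> m2, ··a··> m3, ··b··> m4
  m2 = 0\{a,c} :: deadlocked
  m3 = a.c.0 :: ··a··> m5
  m4 = 0 + 0 :: deadlocked
  m5 = c.0 :: ··c··> m6
  m6 = 0 :: deadlocked
LTS(Q): 7 reachable states
  n0 = b.(a.a.c.0 + (b.0\{a,c} + b.(0 + 0))) :: ··b··> n1
  n1 = a.a.c.0 + (b.0\{a,c} + b.(0 + 0)) :: ··a··> n2, ··b··> n3, ··b··> n4
  n2 = a.c.0 :: ··a··> n5
  n3 = 0 + 0 :: deadlocked
  n4 = 0\{a,c} :: deadlocked
  n5 = c.0 :: ··c··> n6
  n6 = 0 :: deadlocked
Coarsest stable partition (strong bisimilarity classes):
  B0 = {m0}
  B1 = {m1}
  B2 = {m2, m4, m6, n3, n4, n6}
  B3 = {m3, n2}
  B4 = {m5, n5}
  B5 = {n0}
  B6 = {n1}
m0 ∈ B0, n0 ∈ B5 → different blocks

P ≁ Q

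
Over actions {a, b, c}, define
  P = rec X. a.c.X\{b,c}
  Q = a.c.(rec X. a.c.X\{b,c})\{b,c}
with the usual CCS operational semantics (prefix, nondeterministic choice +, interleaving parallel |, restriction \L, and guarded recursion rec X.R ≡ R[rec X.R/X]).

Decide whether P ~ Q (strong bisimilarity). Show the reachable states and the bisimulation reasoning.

LTS(P): 4 reachable states
  s0 = rec X. a.c.X\{b,c} ⊢ =a=> s1
  s1 = c.(rec X. a.c.X\{b,c})\{b,c} ⊢ =c=> s2
  s2 = (rec X. a.c.X\{b,c})\{b,c} ⊢ =a=> s3
  s3 = (c.(rec X. a.c.X\{b,c})\{b,c})\{b,c} ⊢ ∅
LTS(Q): 4 reachable states
  t0 = a.c.(rec X. a.c.X\{b,c})\{b,c} ⊢ =a=> t1
  t1 = c.(rec X. a.c.X\{b,c})\{b,c} ⊢ =c=> t2
  t2 = (rec X. a.c.X\{b,c})\{b,c} ⊢ =a=> t3
  t3 = (c.(rec X. a.c.X\{b,c})\{b,c})\{b,c} ⊢ ∅
Bisimilarity quotient blocks:
  B0 = {s0, t0}
  B1 = {s1, t1}
  B2 = {s2, t2}
  B3 = {s3, t3}
s0 ∈ B0, t0 ∈ B0 → same block

YES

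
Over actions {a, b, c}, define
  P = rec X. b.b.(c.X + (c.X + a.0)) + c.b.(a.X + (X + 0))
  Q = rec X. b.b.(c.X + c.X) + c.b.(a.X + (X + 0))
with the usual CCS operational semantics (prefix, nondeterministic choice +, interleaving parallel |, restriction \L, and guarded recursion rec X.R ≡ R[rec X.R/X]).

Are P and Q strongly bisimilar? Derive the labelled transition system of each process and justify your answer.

not bisimilar

P's transition system — 6 states:
  u0 = rec X. b.b.(c.X + (c.X + a.0)) + c.b.(a.X + (X + 0)) → =b=> u1, =c=> u2
  u1 = b.(c.(rec X. b.b.(c.X + (c.X + a.0)) + c.b.(a.X + (X + 0))) + (c.(rec X. b.b.(c.X + (c.X + a.0)) + c.b.(a.X + (X + 0))) + a.0)) → =b=> u3
  u2 = b.(a.(rec X. b.b.(c.X + (c.X + a.0)) + c.b.(a.X + (X + 0))) + ((rec X. b.b.(c.X + (c.X + a.0)) + c.b.(a.X + (X + 0))) + 0)) → =b=> u4
  u3 = c.(rec X. b.b.(c.X + (c.X + a.0)) + c.b.(a.X + (X + 0))) + (c.(rec X. b.b.(c.X + (c.X + a.0)) + c.b.(a.X + (X + 0))) + a.0) → =a=> u5, =c=> u0
  u4 = a.(rec X. b.b.(c.X + (c.X + a.0)) + c.b.(a.X + (X + 0))) + ((rec X. b.b.(c.X + (c.X + a.0)) + c.b.(a.X + (X + 0))) + 0) → =a=> u0, =b=> u1, =c=> u2
  u5 = 0 → (no moves)
Q's transition system — 5 states:
  v0 = rec X. b.b.(c.X + c.X) + c.b.(a.X + (X + 0)) → =b=> v1, =c=> v2
  v1 = b.(c.(rec X. b.b.(c.X + c.X) + c.b.(a.X + (X + 0))) + c.(rec X. b.b.(c.X + c.X) + c.b.(a.X + (X + 0)))) → =b=> v3
  v2 = b.(a.(rec X. b.b.(c.X + c.X) + c.b.(a.X + (X + 0))) + ((rec X. b.b.(c.X + c.X) + c.b.(a.X + (X + 0))) + 0)) → =b=> v4
  v3 = c.(rec X. b.b.(c.X + c.X) + c.b.(a.X + (X + 0))) + c.(rec X. b.b.(c.X + c.X) + c.b.(a.X + (X + 0))) → =c=> v0
  v4 = a.(rec X. b.b.(c.X + c.X) + c.b.(a.X + (X + 0))) + ((rec X. b.b.(c.X + c.X) + c.b.(a.X + (X + 0))) + 0) → =a=> v0, =b=> v1, =c=> v2
Coarsest stable partition (strong bisimilarity classes):
  B0 = {u0}
  B1 = {u2}
  B2 = {u4}
  B3 = {u1}
  B4 = {u3}
  B5 = {u5}
  B6 = {v0}
  B7 = {v1}
  B8 = {v3}
  B9 = {v2}
  B10 = {v4}
u0 ∈ B0, v0 ∈ B6 → different blocks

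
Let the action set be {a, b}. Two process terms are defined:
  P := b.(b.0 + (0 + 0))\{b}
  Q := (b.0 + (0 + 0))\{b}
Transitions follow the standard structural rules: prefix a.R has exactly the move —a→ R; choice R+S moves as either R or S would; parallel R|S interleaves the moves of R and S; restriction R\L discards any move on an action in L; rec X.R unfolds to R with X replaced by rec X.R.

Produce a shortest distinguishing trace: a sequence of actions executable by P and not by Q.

b

Reachable graph of P (2 states):
  m0 = b.(b.0 + (0 + 0))\{b} ⊢ —b→ m1
  m1 = (b.0 + (0 + 0))\{b} ⊢ (no moves)
Reachable graph of Q (1 states):
  n0 = (b.0 + (0 + 0))\{b} ⊢ (no moves)
Run σ = ⟨b⟩ on P: start {m0}
  [1] b ⇒ {m1}
  ✓ P
Run σ = ⟨b⟩ on Q: start {n0}
  [1] b ⇒ ∅  — Q cannot continue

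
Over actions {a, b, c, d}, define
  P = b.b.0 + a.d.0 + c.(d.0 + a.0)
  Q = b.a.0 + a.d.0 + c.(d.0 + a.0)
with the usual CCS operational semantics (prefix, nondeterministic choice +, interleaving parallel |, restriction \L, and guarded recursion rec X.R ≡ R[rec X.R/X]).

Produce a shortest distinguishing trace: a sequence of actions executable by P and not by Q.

bb

LTS(P): 5 reachable states
  m0 = b.b.0 + a.d.0 + c.(d.0 + a.0) has moves —a→ m1, —b→ m2, —c→ m3
  m1 = d.0 has moves —d→ m4
  m2 = b.0 has moves —b→ m4
  m3 = d.0 + a.0 has moves —a→ m4, —d→ m4
  m4 = 0 has moves stopped
LTS(Q): 5 reachable states
  n0 = b.a.0 + a.d.0 + c.(d.0 + a.0) has moves —a→ n1, —b→ n2, —c→ n3
  n1 = d.0 has moves —d→ n4
  n2 = a.0 has moves —a→ n4
  n3 = d.0 + a.0 has moves —a→ n4, —d→ n4
  n4 = 0 has moves stopped
Trace ⟨bb⟩ through P, begin at {m0}:
  [1] b ⇒ {m2}
  [2] b ⇒ {m4}
  ✓ P
Trace ⟨bb⟩ through Q, begin at {n0}:
  [1] b ⇒ {n2}
  [2] b ⇒ ∅  — Q cannot continue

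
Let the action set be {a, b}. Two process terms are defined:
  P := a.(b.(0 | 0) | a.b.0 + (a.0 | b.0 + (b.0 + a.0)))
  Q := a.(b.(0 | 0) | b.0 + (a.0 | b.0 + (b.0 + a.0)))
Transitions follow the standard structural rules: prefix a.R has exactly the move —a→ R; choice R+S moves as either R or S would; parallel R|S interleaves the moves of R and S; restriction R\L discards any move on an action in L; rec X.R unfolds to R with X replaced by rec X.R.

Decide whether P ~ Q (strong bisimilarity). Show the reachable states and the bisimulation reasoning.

NO

Reachable graph of P (11 states):
  m0 = a.(b.(0 | 0) | a.b.0 + (a.0 | b.0 + (b.0 + a.0))) has moves —a→ m1
  m1 = b.(0 | 0) | a.b.0 + (a.0 | b.0 + (b.0 + a.0)) has moves —a→ m2, —a→ m3, —a→ m4, —b→ m2, —b→ m5, —b→ m6
  m2 = 0 has moves ∅
  m3 = 0 | b.0 has moves —b→ m7
  m4 = b.(0 | 0) | b.0 has moves —b→ m8, —b→ m9
  m5 = 0 | 0 | a.b.0 has moves —a→ m8
  m6 = a.0 | 0 has moves —a→ m7
  m7 = 0 | 0 has moves ∅
  m8 = 0 | 0 | b.0 has moves —b→ m10
  m9 = b.(0 | 0) | 0 has moves —b→ m10
  m10 = 0 | 0 | 0 has moves ∅
Reachable graph of Q (9 states):
  n0 = a.(b.(0 | 0) | b.0 + (a.0 | b.0 + (b.0 + a.0))) has moves —a→ n1
  n1 = b.(0 | 0) | b.0 + (a.0 | b.0 + (b.0 + a.0)) has moves —a→ n2, —a→ n3, —b→ n2, —b→ n4, —b→ n5, —b→ n6
  n2 = 0 has moves ∅
  n3 = 0 | b.0 has moves —b→ n7
  n4 = 0 | 0 | b.0 has moves —b→ n8
  n5 = a.0 | 0 has moves —a→ n7
  n6 = b.(0 | 0) | 0 has moves —b→ n8
  n7 = 0 | 0 has moves ∅
  n8 = 0 | 0 | 0 has moves ∅
Bisimilarity quotient blocks:
  B0 = {m0}
  B1 = {m1}
  B2 = {m10, m2, m7, n2, n7, n8}
  B3 = {m4}
  B4 = {m3, m8, m9, n3, n4, n6}
  B5 = {m6, n5}
  B6 = {m5}
  B7 = {n0}
  B8 = {n1}
m0 ∈ B0, n0 ∈ B7 → different blocks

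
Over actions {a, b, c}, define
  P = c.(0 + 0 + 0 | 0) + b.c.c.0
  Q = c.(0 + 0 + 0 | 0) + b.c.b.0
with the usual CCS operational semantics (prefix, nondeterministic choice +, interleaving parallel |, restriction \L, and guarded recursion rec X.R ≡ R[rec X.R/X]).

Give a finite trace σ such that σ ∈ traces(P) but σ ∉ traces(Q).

bcc

LTS(P): 5 reachable states
  m0 = c.(0 + 0 + 0 | 0) + b.c.c.0 | -b-> m1, -c-> m2
  m1 = c.c.0 | -c-> m3
  m2 = 0 + 0 + 0 | 0 | deadlocked
  m3 = c.0 | -c-> m4
  m4 = 0 | deadlocked
LTS(Q): 5 reachable states
  n0 = c.(0 + 0 + 0 | 0) + b.c.b.0 | -b-> n1, -c-> n2
  n1 = c.b.0 | -c-> n3
  n2 = 0 + 0 + 0 | 0 | deadlocked
  n3 = b.0 | -b-> n4
  n4 = 0 | deadlocked
Trace ⟨bcc⟩ through P, begin at {m0}:
  step 1 (b): {m1}
  step 2 (c): {m3}
  step 3 (c): {m4}
  P completes σ.
Trace ⟨bcc⟩ through Q, begin at {n0}:
  step 1 (b): {n1}
  step 2 (c): {n3}
  step 3 (c): ∅  — Q cannot continue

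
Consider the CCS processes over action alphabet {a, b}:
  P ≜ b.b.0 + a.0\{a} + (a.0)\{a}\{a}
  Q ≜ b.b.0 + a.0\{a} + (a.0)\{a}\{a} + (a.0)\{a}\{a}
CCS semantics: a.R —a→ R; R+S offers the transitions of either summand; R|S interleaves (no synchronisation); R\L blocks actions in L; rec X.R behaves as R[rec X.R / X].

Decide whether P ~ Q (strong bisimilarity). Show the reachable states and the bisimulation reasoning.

P's transition system — 4 states:
  s0 = b.b.0 + a.0\{a} + (a.0)\{a}\{a} → ··a··> s1, ··b··> s2
  s1 = 0\{a} → (no moves)
  s2 = b.0 → ··b··> s3
  s3 = 0 → (no moves)
Q's transition system — 4 states:
  t0 = b.b.0 + a.0\{a} + (a.0)\{a}\{a} + (a.0)\{a}\{a} → ··a··> t1, ··b··> t2
  t1 = 0\{a} → (no moves)
  t2 = b.0 → ··b··> t3
  t3 = 0 → (no moves)
Coarsest stable partition (strong bisimilarity classes):
  B0 = {s0, t0}
  B1 = {s1, s3, t1, t3}
  B2 = {s2, t2}
s0 ∈ B0, t0 ∈ B0 → same block

P ~ Q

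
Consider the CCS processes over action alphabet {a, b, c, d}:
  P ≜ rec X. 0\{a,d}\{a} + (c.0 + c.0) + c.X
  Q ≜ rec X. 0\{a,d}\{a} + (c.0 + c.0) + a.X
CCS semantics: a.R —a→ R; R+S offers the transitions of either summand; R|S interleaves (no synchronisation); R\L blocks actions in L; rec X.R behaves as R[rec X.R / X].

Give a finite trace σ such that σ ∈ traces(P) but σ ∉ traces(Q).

cc

LTS(P): 2 reachable states
  u0 = rec X. 0\{a,d}\{a} + (c.0 + c.0) + c.X has moves ··c··> u0, ··c··> u1
  u1 = 0 has moves stopped
LTS(Q): 2 reachable states
  v0 = rec X. 0\{a,d}\{a} + (c.0 + c.0) + a.X has moves ··a··> v0, ··c··> v1
  v1 = 0 has moves stopped
Run σ = ⟨cc⟩ on P: start {u0}
  [1] c ⇒ {u0, u1}
  [2] c ⇒ {u0, u1}
  ✓ P
Run σ = ⟨cc⟩ on Q: start {v0}
  [1] c ⇒ {v1}
  [2] c ⇒ ∅  — Q cannot continue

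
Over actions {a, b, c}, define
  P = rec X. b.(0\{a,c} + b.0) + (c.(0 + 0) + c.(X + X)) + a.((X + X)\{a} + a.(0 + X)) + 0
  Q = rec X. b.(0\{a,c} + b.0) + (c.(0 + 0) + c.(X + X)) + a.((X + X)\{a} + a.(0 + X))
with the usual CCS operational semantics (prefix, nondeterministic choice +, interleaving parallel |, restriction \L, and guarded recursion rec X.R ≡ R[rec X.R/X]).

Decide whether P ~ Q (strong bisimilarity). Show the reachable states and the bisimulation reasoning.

bisimilar

Reachable graph of P (11 states):
  u0 = rec X. b.(0\{a,c} + b.0) + (c.(0 + 0) + c.(X + X)) + a.((X + X)\{a} + a.(0 + X)) + 0 ⊢ =a=> u1, =b=> u2, =c=> u3, =c=> u4
  u1 = ((rec X. b.(0\{a,c} + b.0) + (c.(0 + 0) + c.(X + X)) + a.((X + X)\{a} + a.(0 + X)) + 0) + (rec X. b.(0\{a,c} + b.0) + (c.(0 + 0) + c.(X + X)) + a.((X + X)\{a} + a.(0 + X)) + 0))\{a} + a.(0 + (rec X. b.(0\{a,c} + b.0) + (c.(0 + 0) + c.(X + X)) + a.((X + X)\{a} + a.(0 + X)) + 0)) ⊢ =a=> u5, =b=> u6, =c=> u7, =c=> u8
  u2 = 0\{a,c} + b.0 ⊢ =b=> u9
  u3 = (rec X. b.(0\{a,c} + b.0) + (c.(0 + 0) + c.(X + X)) + a.((X + X)\{a} + a.(0 + X)) + 0) + (rec X. b.(0\{a,c} + b.0) + (c.(0 + 0) + c.(X + X)) + a.((X + X)\{a} + a.(0 + X)) + 0) ⊢ =a=> u1, =b=> u2, =c=> u3, =c=> u4
  u4 = 0 + 0 ⊢ ∅
  u5 = 0 + (rec X. b.(0\{a,c} + b.0) + (c.(0 + 0) + c.(X + X)) + a.((X + X)\{a} + a.(0 + X)) + 0) ⊢ =a=> u1, =b=> u2, =c=> u3, =c=> u4
  u6 = (0\{a,c} + b.0)\{a} ⊢ =b=> u10
  u7 = ((rec X. b.(0\{a,c} + b.0) + (c.(0 + 0) + c.(X + X)) + a.((X + X)\{a} + a.(0 + X)) + 0) + (rec X. b.(0\{a,c} + b.0) + (c.(0 + 0) + c.(X + X)) + a.((X + X)\{a} + a.(0 + X)) + 0))\{a} ⊢ =b=> u6, =c=> u7, =c=> u8
  u8 = (0 + 0)\{a} ⊢ ∅
  u9 = 0 ⊢ ∅
  u10 = 0\{a} ⊢ ∅
Reachable graph of Q (11 states):
  v0 = rec X. b.(0\{a,c} + b.0) + (c.(0 + 0) + c.(X + X)) + a.((X + X)\{a} + a.(0 + X)) ⊢ =a=> v1, =b=> v2, =c=> v3, =c=> v4
  v1 = ((rec X. b.(0\{a,c} + b.0) + (c.(0 + 0) + c.(X + X)) + a.((X + X)\{a} + a.(0 + X))) + (rec X. b.(0\{a,c} + b.0) + (c.(0 + 0) + c.(X + X)) + a.((X + X)\{a} + a.(0 + X))))\{a} + a.(0 + (rec X. b.(0\{a,c} + b.0) + (c.(0 + 0) + c.(X + X)) + a.((X + X)\{a} + a.(0 + X)))) ⊢ =a=> v5, =b=> v6, =c=> v7, =c=> v8
  v2 = 0\{a,c} + b.0 ⊢ =b=> v9
  v3 = (rec X. b.(0\{a,c} + b.0) + (c.(0 + 0) + c.(X + X)) + a.((X + X)\{a} + a.(0 + X))) + (rec X. b.(0\{a,c} + b.0) + (c.(0 + 0) + c.(X + X)) + a.((X + X)\{a} + a.(0 + X))) ⊢ =a=> v1, =b=> v2, =c=> v3, =c=> v4
  v4 = 0 + 0 ⊢ ∅
  v5 = 0 + (rec X. b.(0\{a,c} + b.0) + (c.(0 + 0) + c.(X + X)) + a.((X + X)\{a} + a.(0 + X))) ⊢ =a=> v1, =b=> v2, =c=> v3, =c=> v4
  v6 = (0\{a,c} + b.0)\{a} ⊢ =b=> v10
  v7 = ((rec X. b.(0\{a,c} + b.0) + (c.(0 + 0) + c.(X + X)) + a.((X + X)\{a} + a.(0 + X))) + (rec X. b.(0\{a,c} + b.0) + (c.(0 + 0) + c.(X + X)) + a.((X + X)\{a} + a.(0 + X))))\{a} ⊢ =b=> v6, =c=> v7, =c=> v8
  v8 = (0 + 0)\{a} ⊢ ∅
  v9 = 0 ⊢ ∅
  v10 = 0\{a} ⊢ ∅
Partition-refinement fixed point:
  B0 = {u0, u3, u5, v0, v3, v5}
  B1 = {u1, v1}
  B2 = {u10, u4, u8, u9, v10, v4, v8, v9}
  B3 = {u2, u6, v2, v6}
  B4 = {u7, v7}
u0 ∈ B0, v0 ∈ B0 → same block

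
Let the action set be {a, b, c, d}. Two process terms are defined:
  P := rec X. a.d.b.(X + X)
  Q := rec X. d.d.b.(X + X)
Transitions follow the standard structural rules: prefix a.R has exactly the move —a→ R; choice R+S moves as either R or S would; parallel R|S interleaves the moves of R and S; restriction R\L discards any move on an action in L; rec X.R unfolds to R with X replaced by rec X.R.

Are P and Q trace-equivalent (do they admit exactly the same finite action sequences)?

traces(P) ≠ traces(Q) — witness ⟨a⟩

LTS(P): 4 reachable states
  m0 = rec X. a.d.b.(X + X) | --a--▸ m1
  m1 = d.b.((rec X. a.d.b.(X + X)) + (rec X. a.d.b.(X + X))) | --d--▸ m2
  m2 = b.((rec X. a.d.b.(X + X)) + (rec X. a.d.b.(X + X))) | --b--▸ m3
  m3 = (rec X. a.d.b.(X + X)) + (rec X. a.d.b.(X + X)) | --a--▸ m1
LTS(Q): 4 reachable states
  n0 = rec X. d.d.b.(X + X) | --d--▸ n1
  n1 = d.b.((rec X. d.d.b.(X + X)) + (rec X. d.d.b.(X + X))) | --d--▸ n2
  n2 = b.((rec X. d.d.b.(X + X)) + (rec X. d.d.b.(X + X))) | --b--▸ n3
  n3 = (rec X. d.d.b.(X + X)) + (rec X. d.d.b.(X + X)) | --d--▸ n1
Run σ = ⟨a⟩ on P: start {m0}
  after a @ step 1: {m1}
  — P admits the full trace.
Run σ = ⟨a⟩ on Q: start {n0}
  after a @ step 1: no successor for Q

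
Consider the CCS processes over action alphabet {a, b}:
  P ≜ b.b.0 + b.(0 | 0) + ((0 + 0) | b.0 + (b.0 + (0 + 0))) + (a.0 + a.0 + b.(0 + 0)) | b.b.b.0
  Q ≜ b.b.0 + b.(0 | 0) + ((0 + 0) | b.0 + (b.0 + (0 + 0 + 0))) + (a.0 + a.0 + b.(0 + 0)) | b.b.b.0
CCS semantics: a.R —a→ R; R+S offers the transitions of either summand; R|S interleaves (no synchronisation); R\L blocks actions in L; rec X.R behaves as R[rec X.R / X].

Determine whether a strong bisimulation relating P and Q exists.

bisimilar

LTS(P): 14 reachable states
  m0 = b.b.0 + b.(0 | 0) + ((0 + 0) | b.0 + (b.0 + (0 + 0))) + (a.0 + a.0 + b.(0 + 0)) | b.b.b.0 | —a→ m1, —b→ m2, —b→ m3, —b→ m4, —b→ m5, —b→ m6, —b→ m7
  m1 = 0 | b.b.b.0 | —b→ m8
  m2 = (0 + 0) | 0 | ·
  m3 = (0 + 0) | b.b.b.0 | —b→ m9
  m4 = (a.0 + a.0 + b.(0 + 0)) | b.b.0 | —a→ m8, —b→ m10, —b→ m9
  m5 = 0 | ·
  m6 = 0 | 0 | ·
  m7 = b.0 | —b→ m5
  m8 = 0 | b.b.0 | —b→ m11
  m9 = (0 + 0) | b.b.0 | —b→ m12
  m10 = (a.0 + a.0 + b.(0 + 0)) | b.0 | —a→ m11, —b→ m12, —b→ m13
  m11 = 0 | b.0 | —b→ m6
  m12 = (0 + 0) | b.0 | —b→ m2
  m13 = (a.0 + a.0 + b.(0 + 0)) | 0 | —a→ m6, —b→ m2
LTS(Q): 14 reachable states
  n0 = b.b.0 + b.(0 | 0) + ((0 + 0) | b.0 + (b.0 + (0 + 0 + 0))) + (a.0 + a.0 + b.(0 + 0)) | b.b.b.0 | —a→ n1, —b→ n2, —b→ n3, —b→ n4, —b→ n5, —b→ n6, —b→ n7
  n1 = 0 | b.b.b.0 | —b→ n8
  n2 = (0 + 0) | 0 | ·
  n3 = (0 + 0) | b.b.b.0 | —b→ n9
  n4 = (a.0 + a.0 + b.(0 + 0)) | b.b.0 | —a→ n8, —b→ n10, —b→ n9
  n5 = 0 | ·
  n6 = 0 | 0 | ·
  n7 = b.0 | —b→ n5
  n8 = 0 | b.b.0 | —b→ n11
  n9 = (0 + 0) | b.b.0 | —b→ n12
  n10 = (a.0 + a.0 + b.(0 + 0)) | b.0 | —a→ n11, —b→ n12, —b→ n13
  n11 = 0 | b.0 | —b→ n6
  n12 = (0 + 0) | b.0 | —b→ n2
  n13 = (a.0 + a.0 + b.(0 + 0)) | 0 | —a→ n6, —b→ n2
Bisimilarity quotient blocks:
  B0 = {m0, n0}
  B1 = {m1, m3, n1, n3}
  B2 = {m8, m9, n8, n9}
  B3 = {m11, m12, m7, n11, n12, n7}
  B4 = {m2, m5, m6, n2, n5, n6}
  B5 = {m4, n4}
  B6 = {m10, n10}
  B7 = {m13, n13}
m0 ∈ B0, n0 ∈ B0 → same block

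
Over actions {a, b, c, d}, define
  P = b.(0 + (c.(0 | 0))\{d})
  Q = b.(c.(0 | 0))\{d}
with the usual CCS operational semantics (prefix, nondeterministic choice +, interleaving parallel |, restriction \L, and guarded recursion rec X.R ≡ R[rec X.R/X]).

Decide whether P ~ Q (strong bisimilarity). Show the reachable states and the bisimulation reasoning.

bisimilar

P's transition system — 3 states:
  s0 = b.(0 + (c.(0 | 0))\{d}) has moves ··b··> s1
  s1 = 0 + (c.(0 | 0))\{d} has moves ··c··> s2
  s2 = (0 | 0)\{d} has moves ∅
Q's transition system — 3 states:
  t0 = b.(c.(0 | 0))\{d} has moves ··b··> t1
  t1 = (c.(0 | 0))\{d} has moves ··c··> t2
  t2 = (0 | 0)\{d} has moves ∅
Partition-refinement fixed point:
  B0 = {s0, t0}
  B1 = {s1, t1}
  B2 = {s2, t2}
s0 ∈ B0, t0 ∈ B0 → same block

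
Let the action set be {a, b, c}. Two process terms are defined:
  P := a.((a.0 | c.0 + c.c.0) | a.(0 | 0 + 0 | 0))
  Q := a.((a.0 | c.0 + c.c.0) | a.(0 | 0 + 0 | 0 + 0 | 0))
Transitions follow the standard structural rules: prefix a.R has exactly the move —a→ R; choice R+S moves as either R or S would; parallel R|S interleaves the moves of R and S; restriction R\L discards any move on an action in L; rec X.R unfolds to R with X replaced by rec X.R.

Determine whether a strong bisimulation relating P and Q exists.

P's transition system — 13 states:
  s0 = a.((a.0 | c.0 + c.c.0) | a.(0 | 0 + 0 | 0)) :: --a--▸ s1
  s1 = (a.0 | c.0 + c.c.0) | a.(0 | 0 + 0 | 0) :: --a--▸ s2, --a--▸ s3, --c--▸ s4, --c--▸ s5
  s2 = (a.0 | c.0 + c.c.0) | (0 | 0 + 0 | 0) :: --a--▸ s6, --c--▸ s7, --c--▸ s8
  s3 = 0 | c.0 | a.(0 | 0 + 0 | 0) :: --a--▸ s6, --c--▸ s9
  s4 = a.0 | 0 | a.(0 | 0 + 0 | 0) :: --a--▸ s7, --a--▸ s9
  s5 = c.0 | a.(0 | 0 + 0 | 0) :: --a--▸ s8, --c--▸ s10
  s6 = 0 | c.0 | (0 | 0 + 0 | 0) :: --c--▸ s11
  s7 = a.0 | 0 | (0 | 0 + 0 | 0) :: --a--▸ s11
  s8 = c.0 | (0 | 0 + 0 | 0) :: --c--▸ s12
  s9 = 0 | 0 | a.(0 | 0 + 0 | 0) :: --a--▸ s11
  s10 = 0 | a.(0 | 0 + 0 | 0) :: --a--▸ s12
  s11 = 0 | 0 | (0 | 0 + 0 | 0) :: deadlocked
  s12 = 0 | (0 | 0 + 0 | 0) :: deadlocked
Q's transition system — 13 states:
  t0 = a.((a.0 | c.0 + c.c.0) | a.(0 | 0 + 0 | 0 + 0 | 0)) :: --a--▸ t1
  t1 = (a.0 | c.0 + c.c.0) | a.(0 | 0 + 0 | 0 + 0 | 0) :: --a--▸ t2, --a--▸ t3, --c--▸ t4, --c--▸ t5
  t2 = (a.0 | c.0 + c.c.0) | (0 | 0 + 0 | 0 + 0 | 0) :: --a--▸ t6, --c--▸ t7, --c--▸ t8
  t3 = 0 | c.0 | a.(0 | 0 + 0 | 0 + 0 | 0) :: --a--▸ t6, --c--▸ t9
  t4 = a.0 | 0 | a.(0 | 0 + 0 | 0 + 0 | 0) :: --a--▸ t7, --a--▸ t9
  t5 = c.0 | a.(0 | 0 + 0 | 0 + 0 | 0) :: --a--▸ t8, --c--▸ t10
  t6 = 0 | c.0 | (0 | 0 + 0 | 0 + 0 | 0) :: --c--▸ t11
  t7 = a.0 | 0 | (0 | 0 + 0 | 0 + 0 | 0) :: --a--▸ t11
  t8 = c.0 | (0 | 0 + 0 | 0 + 0 | 0) :: --c--▸ t12
  t9 = 0 | 0 | a.(0 | 0 + 0 | 0 + 0 | 0) :: --a--▸ t11
  t10 = 0 | a.(0 | 0 + 0 | 0 + 0 | 0) :: --a--▸ t12
  t11 = 0 | 0 | (0 | 0 + 0 | 0 + 0 | 0) :: deadlocked
  t12 = 0 | (0 | 0 + 0 | 0 + 0 | 0) :: deadlocked
Bisimilarity quotient blocks:
  B0 = {s0, t0}
  B1 = {s1, t1}
  B2 = {s3, s5, t3, t5}
  B3 = {s6, s8, t6, t8}
  B4 = {s11, s12, t11, t12}
  B5 = {s10, s7, s9, t10, t7, t9}
  B6 = {s4, t4}
  B7 = {s2, t2}
s0 ∈ B0, t0 ∈ B0 → same block

P ~ Q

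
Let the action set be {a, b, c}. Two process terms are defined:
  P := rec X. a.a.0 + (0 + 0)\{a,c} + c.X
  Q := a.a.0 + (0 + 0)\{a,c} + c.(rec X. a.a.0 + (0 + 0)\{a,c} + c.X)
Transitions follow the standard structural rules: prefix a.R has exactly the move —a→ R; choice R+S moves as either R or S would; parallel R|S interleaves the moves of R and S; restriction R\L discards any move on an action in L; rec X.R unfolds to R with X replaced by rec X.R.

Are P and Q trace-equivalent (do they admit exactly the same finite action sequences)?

traces(P) = traces(Q)

P's transition system — 3 states:
  u0 = rec X. a.a.0 + (0 + 0)\{a,c} + c.X :: ··a··> u1, ··c··> u0
  u1 = a.0 :: ··a··> u2
  u2 = 0 :: (no moves)
Q's transition system — 4 states:
  v0 = a.a.0 + (0 + 0)\{a,c} + c.(rec X. a.a.0 + (0 + 0)\{a,c} + c.X) :: ··a··> v1, ··c··> v2
  v1 = a.0 :: ··a··> v3
  v2 = rec X. a.a.0 + (0 + 0)\{a,c} + c.X :: ··a··> v1, ··c··> v2
  v3 = 0 :: (no moves)
Bisimilarity quotient blocks:
  B0 = {u0, v0, v2}
  B1 = {u1, v1}
  B2 = {u2, v3}
u0 ∈ B0, v0 ∈ B0 → same block
Bisimilar ⇒ trace-equivalent.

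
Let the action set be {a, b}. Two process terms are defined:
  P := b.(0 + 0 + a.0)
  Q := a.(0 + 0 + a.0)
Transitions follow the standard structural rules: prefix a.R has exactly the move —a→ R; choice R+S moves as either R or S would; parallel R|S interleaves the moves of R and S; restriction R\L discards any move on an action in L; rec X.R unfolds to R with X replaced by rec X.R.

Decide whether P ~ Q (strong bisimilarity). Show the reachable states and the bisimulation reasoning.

NO

LTS(P): 3 reachable states
  p0 = b.(0 + 0 + a.0) | =b=> p1
  p1 = 0 + 0 + a.0 | =a=> p2
  p2 = 0 | deadlocked
LTS(Q): 3 reachable states
  q0 = a.(0 + 0 + a.0) | =a=> q1
  q1 = 0 + 0 + a.0 | =a=> q2
  q2 = 0 | deadlocked
Bisimilarity quotient blocks:
  B0 = {p0}
  B1 = {p1, q1}
  B2 = {p2, q2}
  B3 = {q0}
p0 ∈ B0, q0 ∈ B3 → different blocks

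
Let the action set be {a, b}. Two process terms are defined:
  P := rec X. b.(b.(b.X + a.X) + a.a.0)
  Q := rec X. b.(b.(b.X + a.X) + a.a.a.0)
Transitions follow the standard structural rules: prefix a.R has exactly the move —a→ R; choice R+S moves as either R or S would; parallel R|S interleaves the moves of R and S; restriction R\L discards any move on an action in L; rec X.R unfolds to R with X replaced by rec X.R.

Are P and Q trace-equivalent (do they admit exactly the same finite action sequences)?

NO — witness ⟨baaa⟩

Reachable graph of P (5 states):
  u0 = rec X. b.(b.(b.X + a.X) + a.a.0) | =b=> u1
  u1 = b.(b.(rec X. b.(b.(b.X + a.X) + a.a.0)) + a.(rec X. b.(b.(b.X + a.X) + a.a.0))) + a.a.0 | =a=> u2, =b=> u3
  u2 = a.0 | =a=> u4
  u3 = b.(rec X. b.(b.(b.X + a.X) + a.a.0)) + a.(rec X. b.(b.(b.X + a.X) + a.a.0)) | =a=> u0, =b=> u0
  u4 = 0 | stopped
Reachable graph of Q (6 states):
  v0 = rec X. b.(b.(b.X + a.X) + a.a.a.0) | =b=> v1
  v1 = b.(b.(rec X. b.(b.(b.X + a.X) + a.a.a.0)) + a.(rec X. b.(b.(b.X + a.X) + a.a.a.0))) + a.a.a.0 | =a=> v2, =b=> v3
  v2 = a.a.0 | =a=> v4
  v3 = b.(rec X. b.(b.(b.X + a.X) + a.a.a.0)) + a.(rec X. b.(b.(b.X + a.X) + a.a.a.0)) | =a=> v0, =b=> v0
  v4 = a.0 | =a=> v5
  v5 = 0 | stopped
Trace ⟨baaa⟩ through Q, begin at {v0}:
  after b @ step 1: {v1}
  after a @ step 2: {v2}
  after a @ step 3: {v4}
  after a @ step 4: {v5}
  ✓ Q
Trace ⟨baaa⟩ through P, begin at {u0}:
  after b @ step 1: {u1}
  after a @ step 2: {u2}
  after a @ step 3: {u4}
  after a @ step 4: ∅ (P stuck)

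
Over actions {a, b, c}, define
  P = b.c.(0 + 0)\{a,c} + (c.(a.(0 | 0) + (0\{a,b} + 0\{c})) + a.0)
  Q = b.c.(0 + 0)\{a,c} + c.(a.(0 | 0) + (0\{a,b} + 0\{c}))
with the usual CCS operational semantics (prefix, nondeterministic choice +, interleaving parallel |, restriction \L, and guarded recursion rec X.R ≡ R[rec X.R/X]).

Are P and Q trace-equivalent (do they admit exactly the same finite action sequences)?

traces(P) ≠ traces(Q) — witness ⟨a⟩

Reachable graph of P (6 states):
  s0 = b.c.(0 + 0)\{a,c} + (c.(a.(0 | 0) + (0\{a,b} + 0\{c})) + a.0) has moves —a→ s1, —b→ s2, —c→ s3
  s1 = 0 has moves stopped
  s2 = c.(0 + 0)\{a,c} has moves —c→ s4
  s3 = a.(0 | 0) + (0\{a,b} + 0\{c}) has moves —a→ s5
  s4 = (0 + 0)\{a,c} has moves stopped
  s5 = 0 | 0 has moves stopped
Reachable graph of Q (5 states):
  t0 = b.c.(0 + 0)\{a,c} + c.(a.(0 | 0) + (0\{a,b} + 0\{c})) has moves —b→ t1, —c→ t2
  t1 = c.(0 + 0)\{a,c} has moves —c→ t3
  t2 = a.(0 | 0) + (0\{a,b} + 0\{c}) has moves —a→ t4
  t3 = (0 + 0)\{a,c} has moves stopped
  t4 = 0 | 0 has moves stopped
Trace ⟨a⟩ through P, begin at {s0}:
  [1] a ⇒ {s1}
  ✓ P
Trace ⟨a⟩ through Q, begin at {t0}:
  [1] a ⇒ ∅ (Q stuck)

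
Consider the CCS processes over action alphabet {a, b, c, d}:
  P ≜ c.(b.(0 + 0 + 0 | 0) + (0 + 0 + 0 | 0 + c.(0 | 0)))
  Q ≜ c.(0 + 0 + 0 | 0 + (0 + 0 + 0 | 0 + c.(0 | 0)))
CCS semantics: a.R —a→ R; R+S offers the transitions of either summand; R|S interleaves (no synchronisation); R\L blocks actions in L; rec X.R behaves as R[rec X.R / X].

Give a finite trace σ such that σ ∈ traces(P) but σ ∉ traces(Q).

cb

P's transition system — 4 states:
  p0 = c.(b.(0 + 0 + 0 | 0) + (0 + 0 + 0 | 0 + c.(0 | 0))) ⊢ -c-> p1
  p1 = b.(0 + 0 + 0 | 0) + (0 + 0 + 0 | 0 + c.(0 | 0)) ⊢ -b-> p2, -c-> p3
  p2 = 0 + 0 + 0 | 0 ⊢ ∅
  p3 = 0 | 0 ⊢ ∅
Q's transition system — 3 states:
  q0 = c.(0 + 0 + 0 | 0 + (0 + 0 + 0 | 0 + c.(0 | 0))) ⊢ -c-> q1
  q1 = 0 + 0 + 0 | 0 + (0 + 0 + 0 | 0 + c.(0 | 0)) ⊢ -c-> q2
  q2 = 0 | 0 ⊢ ∅
Executing cb from P (initial set {p0}):
  [1] c ⇒ {p1}
  [2] b ⇒ {p2}
  P completes σ.
Executing cb from Q (initial set {q0}):
  [1] c ⇒ {q1}
  [2] b ⇒ ∅  — Q cannot continue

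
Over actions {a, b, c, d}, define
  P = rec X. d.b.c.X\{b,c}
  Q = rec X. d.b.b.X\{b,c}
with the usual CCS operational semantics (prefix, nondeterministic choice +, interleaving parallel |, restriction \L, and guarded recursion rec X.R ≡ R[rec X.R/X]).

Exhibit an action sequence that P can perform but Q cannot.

dbc

LTS(P): 5 reachable states
  p0 = rec X. d.b.c.X\{b,c} ⊢ —d→ p1
  p1 = b.c.(rec X. d.b.c.X\{b,c})\{b,c} ⊢ —b→ p2
  p2 = c.(rec X. d.b.c.X\{b,c})\{b,c} ⊢ —c→ p3
  p3 = (rec X. d.b.c.X\{b,c})\{b,c} ⊢ —d→ p4
  p4 = (b.c.(rec X. d.b.c.X\{b,c})\{b,c})\{b,c} ⊢ stopped
LTS(Q): 5 reachable states
  q0 = rec X. d.b.b.X\{b,c} ⊢ —d→ q1
  q1 = b.b.(rec X. d.b.b.X\{b,c})\{b,c} ⊢ —b→ q2
  q2 = b.(rec X. d.b.b.X\{b,c})\{b,c} ⊢ —b→ q3
  q3 = (rec X. d.b.b.X\{b,c})\{b,c} ⊢ —d→ q4
  q4 = (b.b.(rec X. d.b.b.X\{b,c})\{b,c})\{b,c} ⊢ stopped
Executing dbc from P (initial set {p0}):
  [1] d ⇒ {p1}
  [2] b ⇒ {p2}
  [3] c ⇒ {p3}
  ✓ P
Executing dbc from Q (initial set {q0}):
  [1] d ⇒ {q1}
  [2] b ⇒ {q2}
  [3] c ⇒ ∅ (Q stuck)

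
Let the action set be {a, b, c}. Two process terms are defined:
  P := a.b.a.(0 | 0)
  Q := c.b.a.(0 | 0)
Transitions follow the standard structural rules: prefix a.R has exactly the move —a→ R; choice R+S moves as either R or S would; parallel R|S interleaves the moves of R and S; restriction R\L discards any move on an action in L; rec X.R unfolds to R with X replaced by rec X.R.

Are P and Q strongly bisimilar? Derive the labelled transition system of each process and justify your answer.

P's transition system — 4 states:
  m0 = a.b.a.(0 | 0) → —a→ m1
  m1 = b.a.(0 | 0) → —b→ m2
  m2 = a.(0 | 0) → —a→ m3
  m3 = 0 | 0 → ·
Q's transition system — 4 states:
  n0 = c.b.a.(0 | 0) → —c→ n1
  n1 = b.a.(0 | 0) → —b→ n2
  n2 = a.(0 | 0) → —a→ n3
  n3 = 0 | 0 → ·
Coarsest stable partition (strong bisimilarity classes):
  B0 = {m0}
  B1 = {m1, n1}
  B2 = {m2, n2}
  B3 = {m3, n3}
  B4 = {n0}
m0 ∈ B0, n0 ∈ B4 → different blocks

NO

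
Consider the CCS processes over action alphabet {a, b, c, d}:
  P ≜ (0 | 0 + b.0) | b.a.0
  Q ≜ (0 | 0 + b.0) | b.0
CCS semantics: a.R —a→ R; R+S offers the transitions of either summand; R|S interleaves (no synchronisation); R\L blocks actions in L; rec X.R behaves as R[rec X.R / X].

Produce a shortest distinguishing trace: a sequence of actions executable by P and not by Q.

P's transition system — 6 states:
  u0 = (0 | 0 + b.0) | b.a.0 has moves --b--▸ u1, --b--▸ u2
  u1 = (0 | 0 + b.0) | a.0 has moves --a--▸ u3, --b--▸ u4
  u2 = 0 | b.a.0 has moves --b--▸ u4
  u3 = (0 | 0 + b.0) | 0 has moves --b--▸ u5
  u4 = 0 | a.0 has moves --a--▸ u5
  u5 = 0 | 0 has moves deadlocked
Q's transition system — 4 states:
  v0 = (0 | 0 + b.0) | b.0 has moves --b--▸ v1, --b--▸ v2
  v1 = (0 | 0 + b.0) | 0 has moves --b--▸ v3
  v2 = 0 | b.0 has moves --b--▸ v3
  v3 = 0 | 0 has moves deadlocked
Executing ba from P (initial set {u0}):
  [1] b ⇒ {u1, u2}
  [2] a ⇒ {u3}
  — P admits the full trace.
Executing ba from Q (initial set {v0}):
  [1] b ⇒ {v1, v2}
  [2] a ⇒ no successor for Q

ba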